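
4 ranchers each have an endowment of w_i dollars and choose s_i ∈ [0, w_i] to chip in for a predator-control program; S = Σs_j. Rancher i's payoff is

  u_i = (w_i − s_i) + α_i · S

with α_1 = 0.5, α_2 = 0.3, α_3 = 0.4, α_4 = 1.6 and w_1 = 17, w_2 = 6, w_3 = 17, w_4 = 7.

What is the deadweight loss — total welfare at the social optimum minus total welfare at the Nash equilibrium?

72

∂u_i/∂s_i = α_i − 1, so rancher i contributes w_i if α_i > 1, else 0.
α_i > 1 for i ∈ {4}; NE contributions (0, 0, 0, 7), S = 7.
W^NE = Σw_i − S^NE + (Σα_i)·S^NE = 47 + 1.8·7 = 59.6.
Planner: ∂(Σu_j)/∂s_i = Σα_j − 1 = 1.8 > 0, so everyone contributes w_i; S^SO = 47, W^SO = 47 + 1.8·47 = 131.6.
Deadweight loss = 72.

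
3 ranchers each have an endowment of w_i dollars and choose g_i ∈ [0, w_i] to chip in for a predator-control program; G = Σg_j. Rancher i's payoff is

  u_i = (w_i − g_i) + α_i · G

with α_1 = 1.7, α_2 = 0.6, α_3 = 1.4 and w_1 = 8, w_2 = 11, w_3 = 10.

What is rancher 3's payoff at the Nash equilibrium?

∂u_i/∂g_i = α_i − 1, so rancher i contributes w_i if α_i > 1, else 0.
α_i > 1 for i ∈ {1, 3}; NE contributions (8, 0, 10), G = 18.
u_3 = (10 − 10) + 1.4·18 = 25.2.

25.2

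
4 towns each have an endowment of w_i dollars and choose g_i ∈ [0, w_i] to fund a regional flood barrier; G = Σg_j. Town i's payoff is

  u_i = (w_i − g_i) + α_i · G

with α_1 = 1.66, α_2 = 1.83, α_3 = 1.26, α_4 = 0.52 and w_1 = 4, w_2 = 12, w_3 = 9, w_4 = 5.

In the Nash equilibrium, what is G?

∂u_i/∂g_i = α_i − 1, so town i contributes w_i if α_i > 1, else 0.
α_i > 1 for i ∈ {1, 2, 3}; NE contributions (4, 12, 9, 0), G = 25.

25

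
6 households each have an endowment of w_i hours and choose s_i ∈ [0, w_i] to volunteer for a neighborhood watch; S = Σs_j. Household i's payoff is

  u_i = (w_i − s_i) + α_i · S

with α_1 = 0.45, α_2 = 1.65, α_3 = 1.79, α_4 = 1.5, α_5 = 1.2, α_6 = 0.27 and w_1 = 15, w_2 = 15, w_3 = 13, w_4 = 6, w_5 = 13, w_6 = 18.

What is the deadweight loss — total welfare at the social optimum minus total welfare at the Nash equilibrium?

193.38

∂u_i/∂s_i = α_i − 1, so household i contributes w_i if α_i > 1, else 0.
α_i > 1 for i ∈ {2, 3, 4, 5}; NE contributions (0, 15, 13, 6, 13, 0), S = 47.
W^NE = Σw_i − S^NE + (Σα_i)·S^NE = 80 + 5.86·47 = 355.42.
Planner: ∂(Σu_j)/∂s_i = Σα_j − 1 = 5.86 > 0, so everyone contributes w_i; S^SO = 80, W^SO = 80 + 5.86·80 = 548.8.
Deadweight loss = 193.38.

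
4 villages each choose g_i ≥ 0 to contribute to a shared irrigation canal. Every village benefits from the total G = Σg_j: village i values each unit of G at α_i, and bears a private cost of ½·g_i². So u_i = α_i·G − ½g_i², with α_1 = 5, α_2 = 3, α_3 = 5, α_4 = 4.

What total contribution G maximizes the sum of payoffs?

Planner FOC: ∂(Σu_j)/∂g_i = (Σα_j) − g_i = 0, so g_i^SO = Σα_j = 17 for every i; G^SO = 68.

68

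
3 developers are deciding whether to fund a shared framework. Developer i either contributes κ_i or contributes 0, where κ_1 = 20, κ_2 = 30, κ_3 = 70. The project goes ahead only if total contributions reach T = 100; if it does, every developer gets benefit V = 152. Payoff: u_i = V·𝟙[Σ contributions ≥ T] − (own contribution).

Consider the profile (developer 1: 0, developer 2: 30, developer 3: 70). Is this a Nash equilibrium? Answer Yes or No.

Yes

Total = 100 ≥ 100: provided.
Developer 1 (pledges 0, payoff 152): pledging 20 → total 120, payoff 132. No gain.
Developer 2 (pledges 30, payoff 122): dropping to 0 → total 70, payoff 0. No gain.
Developer 3 (pledges 70, payoff 82): dropping to 0 → total 30, payoff 0. No gain.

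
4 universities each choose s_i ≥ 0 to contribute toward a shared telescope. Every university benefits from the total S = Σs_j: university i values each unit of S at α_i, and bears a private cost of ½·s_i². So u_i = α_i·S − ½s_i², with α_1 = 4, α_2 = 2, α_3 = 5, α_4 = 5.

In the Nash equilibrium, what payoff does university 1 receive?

56

University i's FOC: ∂u_i/∂s_i = α_i − s_i = 0, so s_i* = α_i.
NE contributions = (4, 2, 5, 5); S = 16.
u_1 = α_1·S − ½·(s_1)² = 4·16 − ½·4² = 56.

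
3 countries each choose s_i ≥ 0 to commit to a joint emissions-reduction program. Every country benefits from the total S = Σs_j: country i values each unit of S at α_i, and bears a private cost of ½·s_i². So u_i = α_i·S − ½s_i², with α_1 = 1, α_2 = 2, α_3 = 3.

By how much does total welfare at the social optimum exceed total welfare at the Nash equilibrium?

Country i's FOC: ∂u_i/∂s_i = α_i − s_i = 0, so s_i* = α_i.
NE contributions = (1, 2, 3); S = 6.
W^NE = (Σα)·S − ½Σα_i² = 6² − ½·14 = 29.
Planner sets s_i = Σα_j = 6 for every i, so S^SO = 3·6 = 18.
W^SO = (Σα)·S^SO − ½·3·(Σα)² = (3/2)·6² = 54.
Deadweight loss = W^SO − W^NE = 25.

25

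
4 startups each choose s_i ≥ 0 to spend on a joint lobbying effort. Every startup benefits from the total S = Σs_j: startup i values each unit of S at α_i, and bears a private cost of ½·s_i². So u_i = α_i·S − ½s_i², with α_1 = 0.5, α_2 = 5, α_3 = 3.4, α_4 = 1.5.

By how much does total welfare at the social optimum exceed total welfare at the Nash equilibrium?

127.69

Startup i's FOC: ∂u_i/∂s_i = α_i − s_i = 0, so s_i* = α_i.
NE contributions = (0.5, 5, 3.4, 1.5); S = 10.4.
W^NE = (Σα)·S − ½Σα_i² = 10.4² − ½·39.06 = 88.63.
Planner sets s_i = Σα_j = 10.4 for every i, so S^SO = 4·10.4 = 41.6.
W^SO = (Σα)·S^SO − ½·4·(Σα)² = (4/2)·10.4² = 216.32.
Deadweight loss = W^SO − W^NE = 127.69.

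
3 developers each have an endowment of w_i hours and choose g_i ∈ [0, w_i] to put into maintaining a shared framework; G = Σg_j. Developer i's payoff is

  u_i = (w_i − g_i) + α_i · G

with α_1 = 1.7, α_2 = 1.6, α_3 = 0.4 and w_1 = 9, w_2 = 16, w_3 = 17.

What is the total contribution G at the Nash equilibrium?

∂u_i/∂g_i = α_i − 1, so developer i contributes w_i if α_i > 1, else 0.
α_i > 1 for i ∈ {1, 2}; NE contributions (9, 16, 0), G = 25.

25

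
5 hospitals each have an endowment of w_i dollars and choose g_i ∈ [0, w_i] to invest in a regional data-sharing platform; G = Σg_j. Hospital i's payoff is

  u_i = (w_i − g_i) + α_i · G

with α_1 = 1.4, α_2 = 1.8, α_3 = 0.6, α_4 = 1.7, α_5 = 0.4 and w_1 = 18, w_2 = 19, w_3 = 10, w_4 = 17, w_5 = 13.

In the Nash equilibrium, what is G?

∂u_i/∂g_i = α_i − 1, so hospital i contributes w_i if α_i > 1, else 0.
α_i > 1 for i ∈ {1, 2, 4}; NE contributions (18, 19, 0, 17, 0), G = 54.

54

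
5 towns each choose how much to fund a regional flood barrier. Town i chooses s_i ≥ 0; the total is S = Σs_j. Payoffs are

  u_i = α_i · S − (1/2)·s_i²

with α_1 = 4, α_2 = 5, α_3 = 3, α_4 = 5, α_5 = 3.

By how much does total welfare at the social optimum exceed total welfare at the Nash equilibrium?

642

Town i's FOC: ∂u_i/∂s_i = α_i − s_i = 0, so s_i* = α_i.
NE contributions = (4, 5, 3, 5, 3); S = 20.
W^NE = (Σα)·S − ½Σα_i² = 20² − ½·84 = 358.
Planner sets s_i = Σα_j = 20 for every i, so S^SO = 5·20 = 100.
W^SO = (Σα)·S^SO − ½·5·(Σα)² = (5/2)·20² = 1000.
Deadweight loss = W^SO − W^NE = 642.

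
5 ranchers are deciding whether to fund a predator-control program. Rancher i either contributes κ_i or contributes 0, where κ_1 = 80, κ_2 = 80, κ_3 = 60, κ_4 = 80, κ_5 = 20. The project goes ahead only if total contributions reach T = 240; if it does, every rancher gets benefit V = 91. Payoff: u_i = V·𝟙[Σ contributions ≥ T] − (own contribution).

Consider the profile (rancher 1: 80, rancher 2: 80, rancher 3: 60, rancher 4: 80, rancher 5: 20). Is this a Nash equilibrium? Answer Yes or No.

Total = 320 ≥ 240: provided.
Rancher 1 (pledges 80, payoff 11): dropping to 0 → total 240, payoff 91. Profitable deviation.

No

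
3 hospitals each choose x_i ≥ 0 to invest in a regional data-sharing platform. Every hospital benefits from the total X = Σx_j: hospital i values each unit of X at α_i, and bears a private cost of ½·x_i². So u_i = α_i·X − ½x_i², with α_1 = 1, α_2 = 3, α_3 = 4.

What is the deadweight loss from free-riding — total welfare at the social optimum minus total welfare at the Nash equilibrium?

45

Hospital i's FOC: ∂u_i/∂x_i = α_i − x_i = 0, so x_i* = α_i.
NE contributions = (1, 3, 4); X = 8.
W^NE = (Σα)·X − ½Σα_i² = 8² − ½·26 = 51.
Planner sets x_i = Σα_j = 8 for every i, so X^SO = 3·8 = 24.
W^SO = (Σα)·X^SO − ½·3·(Σα)² = (3/2)·8² = 96.
Deadweight loss = W^SO − W^NE = 45.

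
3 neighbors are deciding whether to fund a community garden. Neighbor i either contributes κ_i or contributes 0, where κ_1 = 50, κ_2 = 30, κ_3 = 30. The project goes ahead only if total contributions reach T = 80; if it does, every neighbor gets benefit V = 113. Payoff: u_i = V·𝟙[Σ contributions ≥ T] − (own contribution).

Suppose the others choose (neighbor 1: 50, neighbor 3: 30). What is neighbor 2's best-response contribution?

0

Others' total = 80 ≥ 80; contributing adds cost 30 for no extra benefit.
Best response: 0.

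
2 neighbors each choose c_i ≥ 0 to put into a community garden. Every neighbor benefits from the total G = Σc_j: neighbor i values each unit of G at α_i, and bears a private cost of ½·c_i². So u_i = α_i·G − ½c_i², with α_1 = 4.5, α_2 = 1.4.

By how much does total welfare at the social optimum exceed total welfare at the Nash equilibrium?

Neighbor i's FOC: ∂u_i/∂c_i = α_i − c_i = 0, so c_i* = α_i.
NE contributions = (4.5, 1.4); G = 5.9.
W^NE = (Σα)·G − ½Σα_i² = 5.9² − ½·22.21 = 23.705.
Planner sets c_i = Σα_j = 5.9 for every i, so G^SO = 2·5.9 = 11.8.
W^SO = (Σα)·G^SO − ½·2·(Σα)² = (2/2)·5.9² = 34.81.
Deadweight loss = W^SO − W^NE = 11.105.

11.105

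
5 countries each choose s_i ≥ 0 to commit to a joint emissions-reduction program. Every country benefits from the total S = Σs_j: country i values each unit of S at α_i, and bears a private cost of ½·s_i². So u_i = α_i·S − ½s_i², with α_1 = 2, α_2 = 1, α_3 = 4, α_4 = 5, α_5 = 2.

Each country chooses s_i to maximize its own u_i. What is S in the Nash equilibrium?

Country i's FOC: ∂u_i/∂s_i = α_i − s_i = 0, so s_i* = α_i.
NE contributions = (2, 1, 4, 5, 2); S = 14.

14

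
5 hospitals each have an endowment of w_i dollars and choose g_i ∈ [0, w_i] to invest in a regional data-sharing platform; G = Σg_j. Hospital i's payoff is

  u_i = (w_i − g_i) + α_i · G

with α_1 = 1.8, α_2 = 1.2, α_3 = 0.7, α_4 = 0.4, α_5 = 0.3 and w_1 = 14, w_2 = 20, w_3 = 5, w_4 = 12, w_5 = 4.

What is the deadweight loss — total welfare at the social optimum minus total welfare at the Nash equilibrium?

71.4

∂u_i/∂g_i = α_i − 1, so hospital i contributes w_i if α_i > 1, else 0.
α_i > 1 for i ∈ {1, 2}; NE contributions (14, 20, 0, 0, 0), G = 34.
W^NE = Σw_i − G^NE + (Σα_i)·G^NE = 55 + 3.4·34 = 170.6.
Planner: ∂(Σu_j)/∂g_i = Σα_j − 1 = 3.4 > 0, so everyone contributes w_i; G^SO = 55, W^SO = 55 + 3.4·55 = 242.
Deadweight loss = 71.4.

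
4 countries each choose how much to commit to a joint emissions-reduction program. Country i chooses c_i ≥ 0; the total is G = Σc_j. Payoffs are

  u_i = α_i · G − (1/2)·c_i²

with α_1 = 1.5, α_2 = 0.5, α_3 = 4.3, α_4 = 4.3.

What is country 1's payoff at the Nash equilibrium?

14.775

Country i's FOC: ∂u_i/∂c_i = α_i − c_i = 0, so c_i* = α_i.
NE contributions = (1.5, 0.5, 4.3, 4.3); G = 10.6.
u_1 = α_1·G − ½·(c_1)² = 1.5·10.6 − ½·1.5² = 14.775.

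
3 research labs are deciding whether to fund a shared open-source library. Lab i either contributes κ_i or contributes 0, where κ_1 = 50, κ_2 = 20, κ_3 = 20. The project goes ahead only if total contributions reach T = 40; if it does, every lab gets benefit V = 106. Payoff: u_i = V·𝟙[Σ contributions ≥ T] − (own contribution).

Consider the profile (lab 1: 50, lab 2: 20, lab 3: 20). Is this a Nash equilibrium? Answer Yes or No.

No

Total = 90 ≥ 40: provided.
Lab 1 (pledges 50, payoff 56): dropping to 0 → total 40, payoff 106. Profitable deviation.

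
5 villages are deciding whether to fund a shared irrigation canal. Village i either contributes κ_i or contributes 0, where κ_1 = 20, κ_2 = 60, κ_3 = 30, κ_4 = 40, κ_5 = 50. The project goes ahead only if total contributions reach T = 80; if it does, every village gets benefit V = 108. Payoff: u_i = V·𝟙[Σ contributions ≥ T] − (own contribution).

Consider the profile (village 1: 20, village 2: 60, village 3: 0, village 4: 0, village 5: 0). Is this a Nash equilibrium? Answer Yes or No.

Yes

Total = 80 ≥ 80: provided.
Village 1 (pledges 20, payoff 88): dropping to 0 → total 60, payoff 0. No gain.
Village 2 (pledges 60, payoff 48): dropping to 0 → total 20, payoff 0. No gain.
Village 3 (pledges 0, payoff 108): pledging 30 → total 110, payoff 78. No gain.
Village 4 (pledges 0, payoff 108): pledging 40 → total 120, payoff 68. No gain.
Village 5 (pledges 0, payoff 108): pledging 50 → total 130, payoff 58. No gain.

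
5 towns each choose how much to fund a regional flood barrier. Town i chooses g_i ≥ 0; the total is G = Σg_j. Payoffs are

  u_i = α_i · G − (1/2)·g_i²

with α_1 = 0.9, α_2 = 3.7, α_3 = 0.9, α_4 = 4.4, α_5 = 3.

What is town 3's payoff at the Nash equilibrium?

11.205

Town i's FOC: ∂u_i/∂g_i = α_i − g_i = 0, so g_i* = α_i.
NE contributions = (0.9, 3.7, 0.9, 4.4, 3); G = 12.9.
u_3 = α_3·G − ½·(g_3)² = 0.9·12.9 − ½·0.9² = 11.205.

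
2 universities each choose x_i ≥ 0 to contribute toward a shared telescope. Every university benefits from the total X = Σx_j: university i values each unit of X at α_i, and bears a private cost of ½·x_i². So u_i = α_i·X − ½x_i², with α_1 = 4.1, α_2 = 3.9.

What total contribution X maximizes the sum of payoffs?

Planner FOC: ∂(Σu_j)/∂x_i = (Σα_j) − x_i = 0, so x_i^SO = Σα_j = 8 for every i; X^SO = 16.

16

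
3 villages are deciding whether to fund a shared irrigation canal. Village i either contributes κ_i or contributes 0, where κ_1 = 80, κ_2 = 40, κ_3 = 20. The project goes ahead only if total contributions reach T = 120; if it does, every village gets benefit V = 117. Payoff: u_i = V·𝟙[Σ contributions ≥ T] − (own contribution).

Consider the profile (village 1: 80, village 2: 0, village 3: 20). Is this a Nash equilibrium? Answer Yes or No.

No

Total = 100 < 120: not provided.
Village 1 (pledges 80, payoff -80): dropping to 0 → total 20, payoff 0. Profitable deviation.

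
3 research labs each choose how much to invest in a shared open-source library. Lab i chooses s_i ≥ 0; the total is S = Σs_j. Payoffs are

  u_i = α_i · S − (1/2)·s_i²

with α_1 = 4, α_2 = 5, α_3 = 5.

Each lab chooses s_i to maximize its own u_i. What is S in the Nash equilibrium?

Lab i's FOC: ∂u_i/∂s_i = α_i − s_i = 0, so s_i* = α_i.
NE contributions = (4, 5, 5); S = 14.

14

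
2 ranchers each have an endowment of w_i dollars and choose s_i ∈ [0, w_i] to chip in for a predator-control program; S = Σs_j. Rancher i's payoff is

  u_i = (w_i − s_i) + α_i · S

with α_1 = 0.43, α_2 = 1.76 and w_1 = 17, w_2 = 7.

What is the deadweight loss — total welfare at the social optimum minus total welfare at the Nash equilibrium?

20.23

∂u_i/∂s_i = α_i − 1, so rancher i contributes w_i if α_i > 1, else 0.
α_i > 1 for i ∈ {2}; NE contributions (0, 7), S = 7.
W^NE = Σw_i − S^NE + (Σα_i)·S^NE = 24 + 1.19·7 = 32.33.
Planner: ∂(Σu_j)/∂s_i = Σα_j − 1 = 1.19 > 0, so everyone contributes w_i; S^SO = 24, W^SO = 24 + 1.19·24 = 52.56.
Deadweight loss = 20.23.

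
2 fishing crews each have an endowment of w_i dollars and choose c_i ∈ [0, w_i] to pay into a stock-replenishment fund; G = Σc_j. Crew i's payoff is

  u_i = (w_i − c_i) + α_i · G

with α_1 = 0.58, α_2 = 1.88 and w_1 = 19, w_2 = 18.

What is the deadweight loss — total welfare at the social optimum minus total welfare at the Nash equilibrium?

27.74

∂u_i/∂c_i = α_i − 1, so crew i contributes w_i if α_i > 1, else 0.
α_i > 1 for i ∈ {2}; NE contributions (0, 18), G = 18.
W^NE = Σw_i − G^NE + (Σα_i)·G^NE = 37 + 1.46·18 = 63.28.
Planner: ∂(Σu_j)/∂c_i = Σα_j − 1 = 1.46 > 0, so everyone contributes w_i; G^SO = 37, W^SO = 37 + 1.46·37 = 91.02.
Deadweight loss = 27.74.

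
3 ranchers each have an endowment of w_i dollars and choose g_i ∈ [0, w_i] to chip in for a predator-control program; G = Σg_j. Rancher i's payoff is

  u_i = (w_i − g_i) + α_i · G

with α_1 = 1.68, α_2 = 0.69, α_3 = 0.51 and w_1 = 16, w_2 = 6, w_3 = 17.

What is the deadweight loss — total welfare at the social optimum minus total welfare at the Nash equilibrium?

43.24

∂u_i/∂g_i = α_i − 1, so rancher i contributes w_i if α_i > 1, else 0.
α_i > 1 for i ∈ {1}; NE contributions (16, 0, 0), G = 16.
W^NE = Σw_i − G^NE + (Σα_i)·G^NE = 39 + 1.88·16 = 69.08.
Planner: ∂(Σu_j)/∂g_i = Σα_j − 1 = 1.88 > 0, so everyone contributes w_i; G^SO = 39, W^SO = 39 + 1.88·39 = 112.32.
Deadweight loss = 43.24.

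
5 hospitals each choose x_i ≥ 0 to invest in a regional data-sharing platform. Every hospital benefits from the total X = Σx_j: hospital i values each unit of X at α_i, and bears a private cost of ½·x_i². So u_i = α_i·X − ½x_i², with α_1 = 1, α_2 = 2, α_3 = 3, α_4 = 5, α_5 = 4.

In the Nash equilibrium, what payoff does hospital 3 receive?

Hospital i's FOC: ∂u_i/∂x_i = α_i − x_i = 0, so x_i* = α_i.
NE contributions = (1, 2, 3, 5, 4); X = 15.
u_3 = α_3·X − ½·(x_3)² = 3·15 − ½·3² = 40.5.

40.5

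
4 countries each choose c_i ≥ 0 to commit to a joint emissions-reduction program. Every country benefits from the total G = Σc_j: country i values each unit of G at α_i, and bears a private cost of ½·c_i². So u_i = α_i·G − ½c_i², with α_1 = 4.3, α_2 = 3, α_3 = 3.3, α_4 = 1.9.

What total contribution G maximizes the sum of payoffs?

Planner FOC: ∂(Σu_j)/∂c_i = (Σα_j) − c_i = 0, so c_i^SO = Σα_j = 12.5 for every i; G^SO = 50.

50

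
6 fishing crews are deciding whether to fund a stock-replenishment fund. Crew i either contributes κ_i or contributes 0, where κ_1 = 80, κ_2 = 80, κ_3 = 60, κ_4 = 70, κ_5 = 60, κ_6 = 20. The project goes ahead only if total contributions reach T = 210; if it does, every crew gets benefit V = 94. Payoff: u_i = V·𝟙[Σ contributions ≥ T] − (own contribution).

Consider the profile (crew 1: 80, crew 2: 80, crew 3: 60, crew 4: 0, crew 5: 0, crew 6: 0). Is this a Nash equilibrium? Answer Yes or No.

Total = 220 ≥ 210: provided.
Crew 1 (pledges 80, payoff 14): dropping to 0 → total 140, payoff 0. No gain.
Crew 2 (pledges 80, payoff 14): dropping to 0 → total 140, payoff 0. No gain.
Crew 3 (pledges 60, payoff 34): dropping to 0 → total 160, payoff 0. No gain.
Crew 4 (pledges 0, payoff 94): pledging 70 → total 290, payoff 24. No gain.
Crew 5 (pledges 0, payoff 94): pledging 60 → total 280, payoff 34. No gain.
Crew 6 (pledges 0, payoff 94): pledging 20 → total 240, payoff 74. No gain.

Yes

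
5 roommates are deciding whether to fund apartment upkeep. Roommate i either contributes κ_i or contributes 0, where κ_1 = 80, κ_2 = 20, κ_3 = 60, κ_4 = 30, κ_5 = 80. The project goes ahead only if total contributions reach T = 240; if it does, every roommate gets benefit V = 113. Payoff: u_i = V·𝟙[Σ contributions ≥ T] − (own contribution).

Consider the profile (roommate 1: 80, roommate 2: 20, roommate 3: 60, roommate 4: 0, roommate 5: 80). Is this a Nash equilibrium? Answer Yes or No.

Total = 240 ≥ 240: provided.
Roommate 1 (pledges 80, payoff 33): dropping to 0 → total 160, payoff 0. No gain.
Roommate 2 (pledges 20, payoff 93): dropping to 0 → total 220, payoff 0. No gain.
Roommate 3 (pledges 60, payoff 53): dropping to 0 → total 180, payoff 0. No gain.
Roommate 4 (pledges 0, payoff 113): pledging 30 → total 270, payoff 83. No gain.
Roommate 5 (pledges 80, payoff 33): dropping to 0 → total 160, payoff 0. No gain.

Yes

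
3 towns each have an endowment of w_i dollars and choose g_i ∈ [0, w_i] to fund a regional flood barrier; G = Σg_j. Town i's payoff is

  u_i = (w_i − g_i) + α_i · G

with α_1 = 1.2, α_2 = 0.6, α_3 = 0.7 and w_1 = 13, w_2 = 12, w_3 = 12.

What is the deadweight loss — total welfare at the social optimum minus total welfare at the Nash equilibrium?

∂u_i/∂g_i = α_i − 1, so town i contributes w_i if α_i > 1, else 0.
α_i > 1 for i ∈ {1}; NE contributions (13, 0, 0), G = 13.
W^NE = Σw_i − G^NE + (Σα_i)·G^NE = 37 + 1.5·13 = 56.5.
Planner: ∂(Σu_j)/∂g_i = Σα_j − 1 = 1.5 > 0, so everyone contributes w_i; G^SO = 37, W^SO = 37 + 1.5·37 = 92.5.
Deadweight loss = 36.

36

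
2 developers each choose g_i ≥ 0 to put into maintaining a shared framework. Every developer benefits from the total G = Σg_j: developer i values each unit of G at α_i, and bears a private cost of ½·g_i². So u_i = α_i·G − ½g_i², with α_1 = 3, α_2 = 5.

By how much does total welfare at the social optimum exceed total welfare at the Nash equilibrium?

Developer i's FOC: ∂u_i/∂g_i = α_i − g_i = 0, so g_i* = α_i.
NE contributions = (3, 5); G = 8.
W^NE = (Σα)·G − ½Σα_i² = 8² − ½·34 = 47.
Planner sets g_i = Σα_j = 8 for every i, so G^SO = 2·8 = 16.
W^SO = (Σα)·G^SO − ½·2·(Σα)² = (2/2)·8² = 64.
Deadweight loss = W^SO − W^NE = 17.

17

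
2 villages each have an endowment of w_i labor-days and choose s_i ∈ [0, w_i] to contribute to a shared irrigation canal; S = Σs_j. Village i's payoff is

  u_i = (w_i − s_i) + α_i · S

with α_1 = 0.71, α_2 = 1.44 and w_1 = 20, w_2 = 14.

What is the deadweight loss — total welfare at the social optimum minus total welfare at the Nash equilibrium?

∂u_i/∂s_i = α_i − 1, so village i contributes w_i if α_i > 1, else 0.
α_i > 1 for i ∈ {2}; NE contributions (0, 14), S = 14.
W^NE = Σw_i − S^NE + (Σα_i)·S^NE = 34 + 1.15·14 = 50.1.
Planner: ∂(Σu_j)/∂s_i = Σα_j − 1 = 1.15 > 0, so everyone contributes w_i; S^SO = 34, W^SO = 34 + 1.15·34 = 73.1.
Deadweight loss = 23.

23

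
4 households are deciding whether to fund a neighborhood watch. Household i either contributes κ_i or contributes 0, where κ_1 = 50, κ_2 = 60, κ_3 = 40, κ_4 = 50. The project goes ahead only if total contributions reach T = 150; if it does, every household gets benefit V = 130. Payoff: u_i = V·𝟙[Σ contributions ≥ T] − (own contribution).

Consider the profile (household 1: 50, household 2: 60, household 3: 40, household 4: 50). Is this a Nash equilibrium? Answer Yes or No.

No

Total = 200 ≥ 150: provided.
Household 1 (pledges 50, payoff 80): dropping to 0 → total 150, payoff 130. Profitable deviation.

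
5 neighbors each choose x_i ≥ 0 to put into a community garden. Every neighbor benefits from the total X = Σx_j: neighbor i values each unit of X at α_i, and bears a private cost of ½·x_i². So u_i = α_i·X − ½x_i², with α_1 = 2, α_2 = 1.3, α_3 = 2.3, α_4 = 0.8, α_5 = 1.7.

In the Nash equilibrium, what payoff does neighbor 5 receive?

12.325

Neighbor i's FOC: ∂u_i/∂x_i = α_i − x_i = 0, so x_i* = α_i.
NE contributions = (2, 1.3, 2.3, 0.8, 1.7); X = 8.1.
u_5 = α_5·X − ½·(x_5)² = 1.7·8.1 − ½·1.7² = 12.325.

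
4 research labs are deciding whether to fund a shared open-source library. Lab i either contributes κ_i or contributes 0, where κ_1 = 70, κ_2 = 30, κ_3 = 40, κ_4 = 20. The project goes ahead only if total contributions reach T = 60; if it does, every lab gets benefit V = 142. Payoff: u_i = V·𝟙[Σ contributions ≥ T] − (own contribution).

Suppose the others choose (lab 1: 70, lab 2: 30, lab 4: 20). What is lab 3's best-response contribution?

Others' total = 120 ≥ 60; contributing adds cost 40 for no extra benefit.
Best response: 0.

0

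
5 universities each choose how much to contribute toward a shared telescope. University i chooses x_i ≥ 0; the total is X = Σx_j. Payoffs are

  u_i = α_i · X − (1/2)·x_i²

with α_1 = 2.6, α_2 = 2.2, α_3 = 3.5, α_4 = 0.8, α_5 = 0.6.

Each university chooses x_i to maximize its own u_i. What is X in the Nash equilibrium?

University i's FOC: ∂u_i/∂x_i = α_i − x_i = 0, so x_i* = α_i.
NE contributions = (2.6, 2.2, 3.5, 0.8, 0.6); X = 9.7.

9.7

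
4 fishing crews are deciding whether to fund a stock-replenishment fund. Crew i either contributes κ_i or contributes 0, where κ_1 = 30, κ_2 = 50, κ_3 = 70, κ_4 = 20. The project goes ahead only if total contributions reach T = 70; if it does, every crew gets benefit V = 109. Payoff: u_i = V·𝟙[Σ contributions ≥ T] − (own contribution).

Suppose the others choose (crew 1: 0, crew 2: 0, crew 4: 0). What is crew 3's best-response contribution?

Others' total = 0. Contributing 70 brings total to 70 ≥ 70: gain V − κ_3 = 39.
Best response: 70.

70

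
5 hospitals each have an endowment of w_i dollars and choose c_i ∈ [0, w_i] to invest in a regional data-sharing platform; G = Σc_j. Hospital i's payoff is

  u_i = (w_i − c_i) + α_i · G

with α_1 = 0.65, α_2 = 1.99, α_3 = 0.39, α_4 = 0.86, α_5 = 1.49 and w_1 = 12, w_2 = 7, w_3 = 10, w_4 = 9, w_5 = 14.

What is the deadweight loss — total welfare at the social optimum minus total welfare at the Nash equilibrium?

∂u_i/∂c_i = α_i − 1, so hospital i contributes w_i if α_i > 1, else 0.
α_i > 1 for i ∈ {2, 5}; NE contributions (0, 7, 0, 0, 14), G = 21.
W^NE = Σw_i − G^NE + (Σα_i)·G^NE = 52 + 4.38·21 = 143.98.
Planner: ∂(Σu_j)/∂c_i = Σα_j − 1 = 4.38 > 0, so everyone contributes w_i; G^SO = 52, W^SO = 52 + 4.38·52 = 279.76.
Deadweight loss = 135.78.

135.78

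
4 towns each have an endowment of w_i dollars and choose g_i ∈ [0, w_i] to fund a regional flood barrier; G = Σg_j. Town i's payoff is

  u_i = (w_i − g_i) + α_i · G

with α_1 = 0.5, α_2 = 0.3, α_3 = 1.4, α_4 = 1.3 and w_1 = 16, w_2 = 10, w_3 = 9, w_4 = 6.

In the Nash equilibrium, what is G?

∂u_i/∂g_i = α_i − 1, so town i contributes w_i if α_i > 1, else 0.
α_i > 1 for i ∈ {3, 4}; NE contributions (0, 0, 9, 6), G = 15.

15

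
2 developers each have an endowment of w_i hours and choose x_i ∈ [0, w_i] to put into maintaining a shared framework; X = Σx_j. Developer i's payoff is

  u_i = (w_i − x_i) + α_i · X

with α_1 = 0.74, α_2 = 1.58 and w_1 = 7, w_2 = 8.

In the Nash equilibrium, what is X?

8

∂u_i/∂x_i = α_i − 1, so developer i contributes w_i if α_i > 1, else 0.
α_i > 1 for i ∈ {2}; NE contributions (0, 8), X = 8.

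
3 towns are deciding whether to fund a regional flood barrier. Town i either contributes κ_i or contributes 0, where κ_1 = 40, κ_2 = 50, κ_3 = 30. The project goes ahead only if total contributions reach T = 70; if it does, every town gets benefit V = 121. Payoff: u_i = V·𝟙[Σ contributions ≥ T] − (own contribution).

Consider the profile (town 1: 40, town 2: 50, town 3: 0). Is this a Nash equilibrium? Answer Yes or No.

Total = 90 ≥ 70: provided.
Town 1 (pledges 40, payoff 81): dropping to 0 → total 50, payoff 0. No gain.
Town 2 (pledges 50, payoff 71): dropping to 0 → total 40, payoff 0. No gain.
Town 3 (pledges 0, payoff 121): pledging 30 → total 120, payoff 91. No gain.

Yes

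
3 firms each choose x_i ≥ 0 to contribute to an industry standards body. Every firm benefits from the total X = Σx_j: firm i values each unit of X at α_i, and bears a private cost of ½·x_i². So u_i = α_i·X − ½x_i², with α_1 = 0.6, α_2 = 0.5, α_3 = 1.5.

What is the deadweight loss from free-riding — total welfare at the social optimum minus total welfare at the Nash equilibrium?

Firm i's FOC: ∂u_i/∂x_i = α_i − x_i = 0, so x_i* = α_i.
NE contributions = (0.6, 0.5, 1.5); X = 2.6.
W^NE = (Σα)·X − ½Σα_i² = 2.6² − ½·2.86 = 5.33.
Planner sets x_i = Σα_j = 2.6 for every i, so X^SO = 3·2.6 = 7.8.
W^SO = (Σα)·X^SO − ½·3·(Σα)² = (3/2)·2.6² = 10.14.
Deadweight loss = W^SO − W^NE = 4.81.

4.81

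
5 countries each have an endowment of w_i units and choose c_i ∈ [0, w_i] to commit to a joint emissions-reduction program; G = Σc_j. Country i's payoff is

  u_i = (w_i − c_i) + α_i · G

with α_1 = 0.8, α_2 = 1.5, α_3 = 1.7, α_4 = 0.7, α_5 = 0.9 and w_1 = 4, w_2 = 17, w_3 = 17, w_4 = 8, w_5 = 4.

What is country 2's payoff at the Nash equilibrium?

51

∂u_i/∂c_i = α_i − 1, so country i contributes w_i if α_i > 1, else 0.
α_i > 1 for i ∈ {2, 3}; NE contributions (0, 17, 17, 0, 0), G = 34.
u_2 = (17 − 17) + 1.5·34 = 51.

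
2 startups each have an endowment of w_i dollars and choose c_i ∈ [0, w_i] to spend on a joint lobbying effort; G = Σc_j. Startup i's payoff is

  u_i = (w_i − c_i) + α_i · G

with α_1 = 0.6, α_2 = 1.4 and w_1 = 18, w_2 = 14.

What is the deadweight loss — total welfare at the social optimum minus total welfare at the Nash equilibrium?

18

∂u_i/∂c_i = α_i − 1, so startup i contributes w_i if α_i > 1, else 0.
α_i > 1 for i ∈ {2}; NE contributions (0, 14), G = 14.
W^NE = Σw_i − G^NE + (Σα_i)·G^NE = 32 + 1·14 = 46.
Planner: ∂(Σu_j)/∂c_i = Σα_j − 1 = 1 > 0, so everyone contributes w_i; G^SO = 32, W^SO = 32 + 1·32 = 64.
Deadweight loss = 18.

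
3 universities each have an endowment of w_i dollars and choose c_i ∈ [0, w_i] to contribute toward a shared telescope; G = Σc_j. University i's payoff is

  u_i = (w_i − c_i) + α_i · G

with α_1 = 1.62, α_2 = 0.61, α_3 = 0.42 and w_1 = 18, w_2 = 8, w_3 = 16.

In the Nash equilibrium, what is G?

∂u_i/∂c_i = α_i − 1, so university i contributes w_i if α_i > 1, else 0.
α_i > 1 for i ∈ {1}; NE contributions (18, 0, 0), G = 18.

18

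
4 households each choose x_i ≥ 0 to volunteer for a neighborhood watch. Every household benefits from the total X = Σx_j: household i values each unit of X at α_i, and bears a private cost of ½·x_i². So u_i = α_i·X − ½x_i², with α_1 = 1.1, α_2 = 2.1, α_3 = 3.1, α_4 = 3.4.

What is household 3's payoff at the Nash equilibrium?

25.265

Household i's FOC: ∂u_i/∂x_i = α_i − x_i = 0, so x_i* = α_i.
NE contributions = (1.1, 2.1, 3.1, 3.4); X = 9.7.
u_3 = α_3·X − ½·(x_3)² = 3.1·9.7 − ½·3.1² = 25.265.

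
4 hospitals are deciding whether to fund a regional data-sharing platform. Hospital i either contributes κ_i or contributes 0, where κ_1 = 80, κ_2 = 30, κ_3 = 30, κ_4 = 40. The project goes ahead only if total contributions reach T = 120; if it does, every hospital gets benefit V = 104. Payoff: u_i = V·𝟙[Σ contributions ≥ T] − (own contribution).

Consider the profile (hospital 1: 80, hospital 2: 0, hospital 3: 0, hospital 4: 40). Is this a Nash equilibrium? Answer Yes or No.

Yes

Total = 120 ≥ 120: provided.
Hospital 1 (pledges 80, payoff 24): dropping to 0 → total 40, payoff 0. No gain.
Hospital 2 (pledges 0, payoff 104): pledging 30 → total 150, payoff 74. No gain.
Hospital 3 (pledges 0, payoff 104): pledging 30 → total 150, payoff 74. No gain.
Hospital 4 (pledges 40, payoff 64): dropping to 0 → total 80, payoff 0. No gain.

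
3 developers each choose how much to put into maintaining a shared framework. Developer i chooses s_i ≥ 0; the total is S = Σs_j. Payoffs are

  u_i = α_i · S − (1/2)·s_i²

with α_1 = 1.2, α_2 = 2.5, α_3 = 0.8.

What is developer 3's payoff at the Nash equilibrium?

3.28

Developer i's FOC: ∂u_i/∂s_i = α_i − s_i = 0, so s_i* = α_i.
NE contributions = (1.2, 2.5, 0.8); S = 4.5.
u_3 = α_3·S − ½·(s_3)² = 0.8·4.5 − ½·0.8² = 3.28.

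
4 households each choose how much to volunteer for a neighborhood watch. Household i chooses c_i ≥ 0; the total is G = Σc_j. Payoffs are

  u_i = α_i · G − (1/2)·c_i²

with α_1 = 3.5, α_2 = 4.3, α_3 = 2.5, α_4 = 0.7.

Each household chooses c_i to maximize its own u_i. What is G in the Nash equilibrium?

Household i's FOC: ∂u_i/∂c_i = α_i − c_i = 0, so c_i* = α_i.
NE contributions = (3.5, 4.3, 2.5, 0.7); G = 11.

11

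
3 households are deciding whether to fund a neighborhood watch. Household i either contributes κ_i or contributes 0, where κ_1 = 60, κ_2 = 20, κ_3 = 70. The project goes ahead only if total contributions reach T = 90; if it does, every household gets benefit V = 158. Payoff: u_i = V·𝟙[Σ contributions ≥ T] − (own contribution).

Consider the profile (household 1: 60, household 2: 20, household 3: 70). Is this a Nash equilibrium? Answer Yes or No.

No

Total = 150 ≥ 90: provided.
Household 1 (pledges 60, payoff 98): dropping to 0 → total 90, payoff 158. Profitable deviation.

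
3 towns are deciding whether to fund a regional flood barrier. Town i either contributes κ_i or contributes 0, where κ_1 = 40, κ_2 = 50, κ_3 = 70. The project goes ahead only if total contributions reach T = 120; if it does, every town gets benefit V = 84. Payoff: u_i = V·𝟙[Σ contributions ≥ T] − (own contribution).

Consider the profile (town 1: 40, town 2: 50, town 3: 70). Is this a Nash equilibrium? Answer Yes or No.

Total = 160 ≥ 120: provided.
Town 1 (pledges 40, payoff 44): dropping to 0 → total 120, payoff 84. Profitable deviation.

No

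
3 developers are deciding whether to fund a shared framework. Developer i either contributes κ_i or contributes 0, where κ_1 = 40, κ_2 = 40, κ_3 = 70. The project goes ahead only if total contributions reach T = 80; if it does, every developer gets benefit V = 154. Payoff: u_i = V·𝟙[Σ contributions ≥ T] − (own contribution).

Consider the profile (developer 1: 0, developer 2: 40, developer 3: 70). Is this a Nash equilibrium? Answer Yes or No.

Total = 110 ≥ 80: provided.
Developer 1 (pledges 0, payoff 154): pledging 40 → total 150, payoff 114. No gain.
Developer 2 (pledges 40, payoff 114): dropping to 0 → total 70, payoff 0. No gain.
Developer 3 (pledges 70, payoff 84): dropping to 0 → total 40, payoff 0. No gain.

Yes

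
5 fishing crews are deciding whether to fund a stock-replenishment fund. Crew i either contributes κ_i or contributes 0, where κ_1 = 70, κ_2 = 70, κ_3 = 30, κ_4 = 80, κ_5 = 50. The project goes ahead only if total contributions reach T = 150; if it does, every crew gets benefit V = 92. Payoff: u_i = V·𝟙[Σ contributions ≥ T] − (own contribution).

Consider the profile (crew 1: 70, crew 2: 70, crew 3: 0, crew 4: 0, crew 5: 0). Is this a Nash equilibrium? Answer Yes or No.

Total = 140 < 150: not provided.
Crew 1 (pledges 70, payoff -70): dropping to 0 → total 70, payoff 0. Profitable deviation.

No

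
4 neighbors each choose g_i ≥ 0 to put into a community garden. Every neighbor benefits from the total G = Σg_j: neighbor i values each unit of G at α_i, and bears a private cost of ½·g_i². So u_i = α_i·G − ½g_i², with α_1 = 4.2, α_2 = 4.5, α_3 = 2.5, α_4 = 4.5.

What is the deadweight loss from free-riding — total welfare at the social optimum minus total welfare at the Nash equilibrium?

278.685

Neighbor i's FOC: ∂u_i/∂g_i = α_i − g_i = 0, so g_i* = α_i.
NE contributions = (4.2, 4.5, 2.5, 4.5); G = 15.7.
W^NE = (Σα)·G − ½Σα_i² = 15.7² − ½·64.39 = 214.295.
Planner sets g_i = Σα_j = 15.7 for every i, so G^SO = 4·15.7 = 62.8.
W^SO = (Σα)·G^SO − ½·4·(Σα)² = (4/2)·15.7² = 492.98.
Deadweight loss = W^SO − W^NE = 278.685.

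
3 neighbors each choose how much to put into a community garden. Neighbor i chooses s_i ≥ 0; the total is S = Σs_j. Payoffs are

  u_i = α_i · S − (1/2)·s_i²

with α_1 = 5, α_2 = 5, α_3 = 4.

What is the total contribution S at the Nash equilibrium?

14

Neighbor i's FOC: ∂u_i/∂s_i = α_i − s_i = 0, so s_i* = α_i.
NE contributions = (5, 5, 4); S = 14.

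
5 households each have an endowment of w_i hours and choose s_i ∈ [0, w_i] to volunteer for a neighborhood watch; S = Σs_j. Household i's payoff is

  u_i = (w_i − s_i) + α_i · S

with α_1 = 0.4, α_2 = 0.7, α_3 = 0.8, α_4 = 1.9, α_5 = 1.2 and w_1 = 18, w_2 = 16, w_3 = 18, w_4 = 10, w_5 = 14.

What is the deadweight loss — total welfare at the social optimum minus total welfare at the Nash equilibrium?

208

∂u_i/∂s_i = α_i − 1, so household i contributes w_i if α_i > 1, else 0.
α_i > 1 for i ∈ {4, 5}; NE contributions (0, 0, 0, 10, 14), S = 24.
W^NE = Σw_i − S^NE + (Σα_i)·S^NE = 76 + 4·24 = 172.
Planner: ∂(Σu_j)/∂s_i = Σα_j − 1 = 4 > 0, so everyone contributes w_i; S^SO = 76, W^SO = 76 + 4·76 = 380.
Deadweight loss = 208.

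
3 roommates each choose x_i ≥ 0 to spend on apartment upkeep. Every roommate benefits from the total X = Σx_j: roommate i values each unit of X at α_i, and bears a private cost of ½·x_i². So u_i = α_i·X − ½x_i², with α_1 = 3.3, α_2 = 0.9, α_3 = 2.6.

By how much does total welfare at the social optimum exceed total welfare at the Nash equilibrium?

32.35

Roommate i's FOC: ∂u_i/∂x_i = α_i − x_i = 0, so x_i* = α_i.
NE contributions = (3.3, 0.9, 2.6); X = 6.8.
W^NE = (Σα)·X − ½Σα_i² = 6.8² − ½·18.46 = 37.01.
Planner sets x_i = Σα_j = 6.8 for every i, so X^SO = 3·6.8 = 20.4.
W^SO = (Σα)·X^SO − ½·3·(Σα)² = (3/2)·6.8² = 69.36.
Deadweight loss = W^SO − W^NE = 32.35.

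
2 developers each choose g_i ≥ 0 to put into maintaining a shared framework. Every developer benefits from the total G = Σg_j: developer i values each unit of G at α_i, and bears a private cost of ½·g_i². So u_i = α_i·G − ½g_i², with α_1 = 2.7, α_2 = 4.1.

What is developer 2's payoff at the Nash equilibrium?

19.475

Developer i's FOC: ∂u_i/∂g_i = α_i − g_i = 0, so g_i* = α_i.
NE contributions = (2.7, 4.1); G = 6.8.
u_2 = α_2·G − ½·(g_2)² = 4.1·6.8 − ½·4.1² = 19.475.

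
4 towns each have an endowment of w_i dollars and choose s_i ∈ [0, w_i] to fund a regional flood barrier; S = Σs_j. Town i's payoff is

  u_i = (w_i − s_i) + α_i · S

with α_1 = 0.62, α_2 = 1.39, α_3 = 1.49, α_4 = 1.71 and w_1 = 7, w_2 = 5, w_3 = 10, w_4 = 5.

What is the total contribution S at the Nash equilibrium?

20

∂u_i/∂s_i = α_i − 1, so town i contributes w_i if α_i > 1, else 0.
α_i > 1 for i ∈ {2, 3, 4}; NE contributions (0, 5, 10, 5), S = 20.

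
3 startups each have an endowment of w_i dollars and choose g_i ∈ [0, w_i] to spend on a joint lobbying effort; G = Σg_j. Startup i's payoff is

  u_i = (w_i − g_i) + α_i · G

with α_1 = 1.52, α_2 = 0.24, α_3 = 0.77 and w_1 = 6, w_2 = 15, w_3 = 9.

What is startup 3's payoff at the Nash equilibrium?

∂u_i/∂g_i = α_i − 1, so startup i contributes w_i if α_i > 1, else 0.
α_i > 1 for i ∈ {1}; NE contributions (6, 0, 0), G = 6.
u_3 = (9 − 0) + 0.77·6 = 13.62.

13.62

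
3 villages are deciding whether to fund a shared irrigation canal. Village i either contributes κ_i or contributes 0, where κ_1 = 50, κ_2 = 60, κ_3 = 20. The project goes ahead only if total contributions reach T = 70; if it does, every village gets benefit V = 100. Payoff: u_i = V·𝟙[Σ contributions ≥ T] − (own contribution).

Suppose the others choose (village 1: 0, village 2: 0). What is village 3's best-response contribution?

Others' total = 0. Even contributing 20 gives 20 < 70: no benefit either way.
Best response: 0.

0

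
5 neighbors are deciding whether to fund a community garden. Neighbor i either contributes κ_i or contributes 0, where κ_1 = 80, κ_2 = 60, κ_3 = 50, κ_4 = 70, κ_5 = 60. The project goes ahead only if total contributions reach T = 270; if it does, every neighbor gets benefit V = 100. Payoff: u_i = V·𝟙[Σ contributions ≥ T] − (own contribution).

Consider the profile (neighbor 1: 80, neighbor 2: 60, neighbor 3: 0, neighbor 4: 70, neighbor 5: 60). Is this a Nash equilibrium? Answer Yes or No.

Yes

Total = 270 ≥ 270: provided.
Neighbor 1 (pledges 80, payoff 20): dropping to 0 → total 190, payoff 0. No gain.
Neighbor 2 (pledges 60, payoff 40): dropping to 0 → total 210, payoff 0. No gain.
Neighbor 3 (pledges 0, payoff 100): pledging 50 → total 320, payoff 50. No gain.
Neighbor 4 (pledges 70, payoff 30): dropping to 0 → total 200, payoff 0. No gain.
Neighbor 5 (pledges 60, payoff 40): dropping to 0 → total 210, payoff 0. No gain.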